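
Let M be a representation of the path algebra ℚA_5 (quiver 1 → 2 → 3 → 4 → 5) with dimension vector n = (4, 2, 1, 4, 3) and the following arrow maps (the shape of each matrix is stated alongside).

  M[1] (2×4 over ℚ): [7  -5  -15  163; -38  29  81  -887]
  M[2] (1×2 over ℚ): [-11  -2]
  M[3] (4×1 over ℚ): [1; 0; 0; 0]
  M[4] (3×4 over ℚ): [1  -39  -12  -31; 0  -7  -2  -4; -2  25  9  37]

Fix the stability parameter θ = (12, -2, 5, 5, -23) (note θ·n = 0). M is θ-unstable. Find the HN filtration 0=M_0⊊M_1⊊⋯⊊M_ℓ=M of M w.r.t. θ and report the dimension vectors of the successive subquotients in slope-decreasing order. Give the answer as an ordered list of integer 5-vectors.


Interval decomposition of M: I[1,1]^2, I[1,2], I[1,5], I[4,4], I[4,5]^2.
HN type (ℓ=4): μ^(1)=12; μ^(2)=5; μ^(3)=-3/5; μ^(4)=-9

((2, 0, 0, 0, 0); (1, 1, 0, 1, 0); (1, 1, 1, 1, 1); (0, 0, 0, 2, 2))


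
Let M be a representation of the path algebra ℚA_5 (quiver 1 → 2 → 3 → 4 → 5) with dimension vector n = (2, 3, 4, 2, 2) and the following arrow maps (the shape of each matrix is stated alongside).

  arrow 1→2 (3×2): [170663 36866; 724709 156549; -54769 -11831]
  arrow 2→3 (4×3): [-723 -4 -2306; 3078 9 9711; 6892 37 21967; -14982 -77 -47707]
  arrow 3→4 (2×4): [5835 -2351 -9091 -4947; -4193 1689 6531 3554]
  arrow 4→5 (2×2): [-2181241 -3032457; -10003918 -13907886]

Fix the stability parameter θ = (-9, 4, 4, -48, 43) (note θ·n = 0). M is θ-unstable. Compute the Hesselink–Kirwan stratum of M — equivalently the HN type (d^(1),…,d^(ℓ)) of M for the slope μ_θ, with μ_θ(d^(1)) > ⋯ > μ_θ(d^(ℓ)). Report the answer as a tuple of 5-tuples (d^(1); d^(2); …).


Interval decomposition of M: I[1,2], I[1,5], I[2,4], I[3,3]^2, I[5,5].
HN type (ℓ=5): μ^(1)=43; μ^(2)=4; μ^(3)=-9; μ^(4)=-49/4; μ^(5)=-40/3

((0, 0, 0, 0, 2); (0, 1, 2, 0, 0); (1, 0, 0, 0, 0); (1, 1, 1, 1, 0); (0, 1, 1, 1, 0))


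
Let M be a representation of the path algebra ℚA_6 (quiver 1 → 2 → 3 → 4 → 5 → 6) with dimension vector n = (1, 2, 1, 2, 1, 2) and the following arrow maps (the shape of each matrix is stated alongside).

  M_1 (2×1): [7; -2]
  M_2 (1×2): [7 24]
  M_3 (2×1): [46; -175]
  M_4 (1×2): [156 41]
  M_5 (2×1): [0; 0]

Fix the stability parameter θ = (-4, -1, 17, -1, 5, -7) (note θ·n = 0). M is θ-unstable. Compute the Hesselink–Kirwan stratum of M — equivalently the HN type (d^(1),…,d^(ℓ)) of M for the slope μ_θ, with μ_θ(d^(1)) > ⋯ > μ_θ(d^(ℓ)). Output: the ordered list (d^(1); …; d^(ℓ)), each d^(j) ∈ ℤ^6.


Interval decomposition of M: I[1,5], I[2,2], I[4,4], I[6,6]^2.
HN type (ℓ=4): μ^(1)=7; μ^(2)=-1; μ^(3)=-4; μ^(4)=-7

((0, 0, 1, 1, 1, 0); (0, 2, 0, 1, 0, 0); (1, 0, 0, 0, 0, 0); (0, 0, 0, 0, 0, 2))


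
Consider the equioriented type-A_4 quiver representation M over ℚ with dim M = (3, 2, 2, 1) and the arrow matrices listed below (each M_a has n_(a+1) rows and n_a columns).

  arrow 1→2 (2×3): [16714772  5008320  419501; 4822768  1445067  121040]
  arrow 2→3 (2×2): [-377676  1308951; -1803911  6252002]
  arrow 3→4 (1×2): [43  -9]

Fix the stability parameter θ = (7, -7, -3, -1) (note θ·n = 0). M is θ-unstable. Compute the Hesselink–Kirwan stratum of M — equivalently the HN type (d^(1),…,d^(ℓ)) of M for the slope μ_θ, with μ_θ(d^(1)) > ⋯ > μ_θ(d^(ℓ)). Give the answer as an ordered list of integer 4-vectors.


Barcode: M ≅ I[1,1], I[1,3], I[1,4]. HN layers by μ_θ (2 steps, strictly decreasing):
  μ^(1)=7; μ^(2)=-1

((1, 0, 0, 0); (2, 2, 2, 1))


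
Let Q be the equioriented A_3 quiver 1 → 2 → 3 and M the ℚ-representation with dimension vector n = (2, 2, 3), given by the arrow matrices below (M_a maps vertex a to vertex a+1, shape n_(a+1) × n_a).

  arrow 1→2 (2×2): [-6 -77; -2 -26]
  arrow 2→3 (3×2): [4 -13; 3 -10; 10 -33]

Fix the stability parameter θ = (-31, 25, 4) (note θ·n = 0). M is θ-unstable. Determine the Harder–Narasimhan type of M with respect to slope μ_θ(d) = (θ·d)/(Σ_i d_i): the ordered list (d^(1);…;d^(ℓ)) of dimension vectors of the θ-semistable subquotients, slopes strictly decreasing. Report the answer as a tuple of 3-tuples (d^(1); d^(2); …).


Barcode: M ≅ I[1,3]^2, I[3,3]. HN layers by μ_θ (3 steps, strictly decreasing):
  μ^(1)=29/2; μ^(2)=4; μ^(3)=-31

((0, 2, 2); (0, 0, 1); (2, 0, 0))


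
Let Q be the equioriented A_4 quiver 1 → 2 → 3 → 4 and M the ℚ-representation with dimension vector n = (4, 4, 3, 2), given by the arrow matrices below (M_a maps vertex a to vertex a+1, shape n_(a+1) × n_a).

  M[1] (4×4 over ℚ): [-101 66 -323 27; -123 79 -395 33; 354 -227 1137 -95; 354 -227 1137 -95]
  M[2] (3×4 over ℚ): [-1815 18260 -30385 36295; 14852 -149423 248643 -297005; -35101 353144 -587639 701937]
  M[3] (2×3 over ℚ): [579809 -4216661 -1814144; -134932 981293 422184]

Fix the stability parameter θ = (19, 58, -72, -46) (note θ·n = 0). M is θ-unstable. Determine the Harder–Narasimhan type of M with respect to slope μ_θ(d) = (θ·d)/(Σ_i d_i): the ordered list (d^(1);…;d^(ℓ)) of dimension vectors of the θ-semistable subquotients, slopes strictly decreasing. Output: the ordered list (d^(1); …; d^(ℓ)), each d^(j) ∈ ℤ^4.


Barcode: M ≅ I[1,1], I[1,2], I[1,4]^2, I[2,2], I[3,3]. HN layers by μ_θ (4 steps, strictly decreasing):
  μ^(1)=58; μ^(2)=19; μ^(3)=-41/4; μ^(4)=-72

((0, 2, 0, 0); (2, 0, 0, 0); (2, 2, 2, 2); (0, 0, 1, 0))


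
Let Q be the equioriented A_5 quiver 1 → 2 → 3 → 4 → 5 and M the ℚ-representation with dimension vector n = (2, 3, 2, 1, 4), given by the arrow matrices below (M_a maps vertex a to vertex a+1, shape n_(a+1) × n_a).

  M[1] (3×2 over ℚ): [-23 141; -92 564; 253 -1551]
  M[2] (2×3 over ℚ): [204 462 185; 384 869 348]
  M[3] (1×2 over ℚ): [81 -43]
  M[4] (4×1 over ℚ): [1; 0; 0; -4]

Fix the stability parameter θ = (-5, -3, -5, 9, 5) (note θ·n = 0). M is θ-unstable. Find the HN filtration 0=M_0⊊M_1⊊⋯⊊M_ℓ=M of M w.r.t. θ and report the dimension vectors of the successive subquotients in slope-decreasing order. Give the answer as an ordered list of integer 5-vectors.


Interval decomposition of M: I[1,1], I[1,5], I[2,2], I[2,3], I[5,5]^3.
HN type (ℓ=5): μ^(1)=7; μ^(2)=5; μ^(3)=-3; μ^(4)=-4; μ^(5)=-5

((0, 0, 0, 1, 1); (0, 0, 0, 0, 3); (0, 1, 0, 0, 0); (0, 2, 2, 0, 0); (2, 0, 0, 0, 0))


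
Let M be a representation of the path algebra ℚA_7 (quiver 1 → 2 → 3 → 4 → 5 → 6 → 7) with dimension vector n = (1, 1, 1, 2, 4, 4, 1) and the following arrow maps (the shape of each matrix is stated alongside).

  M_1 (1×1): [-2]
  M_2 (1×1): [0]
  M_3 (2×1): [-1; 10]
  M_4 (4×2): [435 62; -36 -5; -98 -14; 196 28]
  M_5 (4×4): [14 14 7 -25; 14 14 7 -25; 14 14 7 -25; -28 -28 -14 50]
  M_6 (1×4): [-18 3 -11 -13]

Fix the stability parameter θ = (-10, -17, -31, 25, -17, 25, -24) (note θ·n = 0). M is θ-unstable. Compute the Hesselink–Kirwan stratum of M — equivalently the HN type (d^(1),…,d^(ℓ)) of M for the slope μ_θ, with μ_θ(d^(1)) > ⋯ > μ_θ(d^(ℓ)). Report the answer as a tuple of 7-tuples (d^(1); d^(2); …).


Via rank(M_{q-1}∘⋯∘M_p): M ≅ I[1,2], I[3,5], I[4,5], I[5,5], I[5,6], I[6,6]^2, I[6,7].
μ_θ-semistable layers: μ^(1)=25; μ^(2)=4; μ^(3)=1/2; μ^(4)=-27/2; μ^(5)=-17; μ^(6)=-31

((0, 0, 0, 0, 0, 3, 0); (0, 0, 0, 2, 2, 0, 0); (0, 0, 0, 0, 0, 1, 1); (1, 1, 0, 0, 0, 0, 0); (0, 0, 0, 0, 2, 0, 0); (0, 0, 1, 0, 0, 0, 0))


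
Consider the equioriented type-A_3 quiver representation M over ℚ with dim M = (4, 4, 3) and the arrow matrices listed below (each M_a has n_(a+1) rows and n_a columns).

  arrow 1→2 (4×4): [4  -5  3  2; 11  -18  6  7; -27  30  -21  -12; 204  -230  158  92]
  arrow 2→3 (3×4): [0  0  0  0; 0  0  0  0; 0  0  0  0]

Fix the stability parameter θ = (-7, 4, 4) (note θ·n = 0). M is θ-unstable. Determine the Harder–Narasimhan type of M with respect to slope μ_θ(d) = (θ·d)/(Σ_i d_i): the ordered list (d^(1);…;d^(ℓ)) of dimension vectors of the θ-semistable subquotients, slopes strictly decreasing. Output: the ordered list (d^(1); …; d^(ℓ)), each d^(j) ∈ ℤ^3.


Barcode: M ≅ I[1,1], I[1,2]^3, I[2,2], I[3,3]^3. HN layers by μ_θ (2 steps, strictly decreasing):
  μ^(1)=4; μ^(2)=-7

((0, 4, 3); (4, 0, 0))


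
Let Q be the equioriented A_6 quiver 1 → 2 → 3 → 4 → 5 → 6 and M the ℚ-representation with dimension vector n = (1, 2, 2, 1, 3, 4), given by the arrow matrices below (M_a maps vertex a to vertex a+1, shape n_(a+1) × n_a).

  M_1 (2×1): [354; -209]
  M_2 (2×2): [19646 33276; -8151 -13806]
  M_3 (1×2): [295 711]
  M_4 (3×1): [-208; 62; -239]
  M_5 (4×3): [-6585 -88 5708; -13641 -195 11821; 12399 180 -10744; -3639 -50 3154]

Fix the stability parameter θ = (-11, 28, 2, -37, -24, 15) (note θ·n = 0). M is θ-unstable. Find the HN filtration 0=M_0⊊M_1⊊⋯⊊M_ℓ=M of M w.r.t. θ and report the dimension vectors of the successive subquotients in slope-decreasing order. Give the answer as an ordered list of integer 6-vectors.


Via rank(M_{q-1}∘⋯∘M_p): M ≅ I[1,2], I[2,6], I[3,3], I[5,5], I[5,6], I[6,6]^2.
μ_θ-semistable layers: μ^(1)=28; μ^(2)=15; μ^(3)=2; μ^(4)=-31/4; μ^(5)=-11; μ^(6)=-24

((0, 1, 0, 0, 0, 0); (0, 0, 0, 0, 0, 4); (0, 0, 1, 0, 0, 0); (0, 1, 1, 1, 1, 0); (1, 0, 0, 0, 0, 0); (0, 0, 0, 0, 2, 0))


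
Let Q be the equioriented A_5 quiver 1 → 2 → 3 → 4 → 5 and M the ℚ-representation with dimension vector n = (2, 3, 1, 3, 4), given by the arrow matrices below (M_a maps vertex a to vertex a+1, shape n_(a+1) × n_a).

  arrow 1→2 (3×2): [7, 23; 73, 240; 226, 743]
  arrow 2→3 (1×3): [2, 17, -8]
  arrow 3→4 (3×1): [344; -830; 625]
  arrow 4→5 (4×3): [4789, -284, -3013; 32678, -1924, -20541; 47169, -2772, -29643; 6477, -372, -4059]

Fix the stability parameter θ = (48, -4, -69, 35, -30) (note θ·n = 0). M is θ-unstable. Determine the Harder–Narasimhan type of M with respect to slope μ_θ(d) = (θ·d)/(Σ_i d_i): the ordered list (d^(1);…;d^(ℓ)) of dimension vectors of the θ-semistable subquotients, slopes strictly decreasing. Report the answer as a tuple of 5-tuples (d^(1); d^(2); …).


Via rank(M_{q-1}∘⋯∘M_p): M ≅ I[1,2], I[1,5], I[2,2], I[4,4], I[4,5], I[5,5]^2.
μ_θ-semistable layers: μ^(1)=35; μ^(2)=22; μ^(3)=5/2; μ^(4)=-4; μ^(5)=-25/3; μ^(6)=-30

((0, 0, 0, 1, 0); (1, 1, 0, 0, 0); (0, 0, 0, 2, 2); (0, 1, 0, 0, 0); (1, 1, 1, 0, 0); (0, 0, 0, 0, 2))


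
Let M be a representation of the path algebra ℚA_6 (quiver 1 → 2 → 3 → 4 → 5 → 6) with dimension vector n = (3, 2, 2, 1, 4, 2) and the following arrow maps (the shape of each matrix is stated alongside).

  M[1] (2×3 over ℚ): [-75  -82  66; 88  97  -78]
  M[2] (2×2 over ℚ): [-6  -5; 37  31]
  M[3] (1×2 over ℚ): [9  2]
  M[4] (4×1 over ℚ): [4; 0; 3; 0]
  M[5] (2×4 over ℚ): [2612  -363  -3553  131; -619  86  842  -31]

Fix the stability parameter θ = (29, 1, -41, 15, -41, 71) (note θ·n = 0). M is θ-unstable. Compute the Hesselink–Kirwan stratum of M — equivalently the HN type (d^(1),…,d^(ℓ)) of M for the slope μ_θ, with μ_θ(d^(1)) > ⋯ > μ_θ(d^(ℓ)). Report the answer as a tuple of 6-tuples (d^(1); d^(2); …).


Via rank(M_{q-1}∘⋯∘M_p): M ≅ I[1,1], I[1,3], I[1,6], I[5,5]^2, I[5,6].
μ_θ-semistable layers: μ^(1)=71; μ^(2)=29; μ^(3)=-11/3; μ^(4)=-37/5; μ^(5)=-41

((0, 0, 0, 0, 0, 2); (1, 0, 0, 0, 0, 0); (1, 1, 1, 0, 0, 0); (1, 1, 1, 1, 1, 0); (0, 0, 0, 0, 3, 0))


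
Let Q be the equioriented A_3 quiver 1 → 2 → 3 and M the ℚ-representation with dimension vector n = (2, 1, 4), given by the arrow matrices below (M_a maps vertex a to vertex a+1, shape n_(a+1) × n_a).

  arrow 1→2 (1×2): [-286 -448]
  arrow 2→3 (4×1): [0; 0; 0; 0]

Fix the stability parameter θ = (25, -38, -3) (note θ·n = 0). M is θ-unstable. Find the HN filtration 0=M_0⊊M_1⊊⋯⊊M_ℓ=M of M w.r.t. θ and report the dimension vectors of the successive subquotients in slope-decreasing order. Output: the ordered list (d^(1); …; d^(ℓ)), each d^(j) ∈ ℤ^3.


Interval decomposition of M: I[1,1], I[1,2], I[3,3]^4.
HN type (ℓ=3): μ^(1)=25; μ^(2)=-3; μ^(3)=-13/2

((1, 0, 0); (0, 0, 4); (1, 1, 0))


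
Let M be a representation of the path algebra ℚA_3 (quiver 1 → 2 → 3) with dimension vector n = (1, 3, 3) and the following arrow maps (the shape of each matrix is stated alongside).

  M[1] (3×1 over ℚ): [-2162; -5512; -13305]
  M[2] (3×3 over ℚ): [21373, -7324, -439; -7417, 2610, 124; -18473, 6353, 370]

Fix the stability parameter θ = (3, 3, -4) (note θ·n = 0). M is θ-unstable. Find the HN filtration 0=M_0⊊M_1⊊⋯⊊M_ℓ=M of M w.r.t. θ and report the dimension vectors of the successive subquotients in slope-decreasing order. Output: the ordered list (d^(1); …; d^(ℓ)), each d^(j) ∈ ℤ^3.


Barcode: M ≅ I[1,3], I[2,3]^2. HN layers by μ_θ (2 steps, strictly decreasing):
  μ^(1)=2/3; μ^(2)=-1/2

((1, 1, 1); (0, 2, 2))


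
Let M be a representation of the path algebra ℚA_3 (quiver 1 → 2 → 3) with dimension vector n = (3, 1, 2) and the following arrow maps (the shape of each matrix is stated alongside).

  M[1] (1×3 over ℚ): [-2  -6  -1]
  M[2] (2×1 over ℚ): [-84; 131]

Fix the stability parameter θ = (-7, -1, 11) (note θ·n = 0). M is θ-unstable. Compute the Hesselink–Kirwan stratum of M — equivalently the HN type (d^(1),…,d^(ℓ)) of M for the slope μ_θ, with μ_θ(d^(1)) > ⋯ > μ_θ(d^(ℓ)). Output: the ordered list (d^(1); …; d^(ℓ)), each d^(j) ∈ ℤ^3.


Via rank(M_{q-1}∘⋯∘M_p): M ≅ I[1,1]^2, I[1,3], I[3,3].
μ_θ-semistable layers: μ^(1)=11; μ^(2)=-1; μ^(3)=-7

((0, 0, 2); (0, 1, 0); (3, 0, 0))


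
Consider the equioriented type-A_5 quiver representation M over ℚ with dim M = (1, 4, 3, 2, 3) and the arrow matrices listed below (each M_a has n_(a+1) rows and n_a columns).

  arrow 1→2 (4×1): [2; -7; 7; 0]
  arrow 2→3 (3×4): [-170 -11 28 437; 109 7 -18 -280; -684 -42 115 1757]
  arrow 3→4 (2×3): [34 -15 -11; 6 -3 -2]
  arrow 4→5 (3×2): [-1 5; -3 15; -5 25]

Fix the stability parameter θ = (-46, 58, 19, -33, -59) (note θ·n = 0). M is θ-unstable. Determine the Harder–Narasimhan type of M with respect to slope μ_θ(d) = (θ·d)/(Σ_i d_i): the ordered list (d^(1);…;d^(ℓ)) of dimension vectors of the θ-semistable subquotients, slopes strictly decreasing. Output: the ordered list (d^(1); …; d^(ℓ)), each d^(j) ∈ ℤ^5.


Interval decomposition of M: I[1,5], I[2,2], I[2,3], I[2,4], I[5,5]^2.
HN type (ℓ=6): μ^(1)=58; μ^(2)=77/2; μ^(3)=44/3; μ^(4)=-15/4; μ^(5)=-46; μ^(6)=-59

((0, 1, 0, 0, 0); (0, 1, 1, 0, 0); (0, 1, 1, 1, 0); (0, 1, 1, 1, 1); (1, 0, 0, 0, 0); (0, 0, 0, 0, 2))


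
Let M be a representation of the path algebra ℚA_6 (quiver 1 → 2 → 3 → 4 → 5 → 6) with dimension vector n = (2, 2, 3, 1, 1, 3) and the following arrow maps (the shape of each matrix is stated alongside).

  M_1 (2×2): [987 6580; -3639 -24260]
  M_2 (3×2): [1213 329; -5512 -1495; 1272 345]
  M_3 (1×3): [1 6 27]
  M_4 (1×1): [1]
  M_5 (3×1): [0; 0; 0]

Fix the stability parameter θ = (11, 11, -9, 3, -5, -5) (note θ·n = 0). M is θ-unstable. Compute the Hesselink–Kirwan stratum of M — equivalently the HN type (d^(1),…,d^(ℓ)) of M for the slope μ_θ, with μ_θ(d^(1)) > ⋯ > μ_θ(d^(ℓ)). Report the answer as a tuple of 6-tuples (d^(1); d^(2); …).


Interval decomposition of M: I[1,1], I[1,5], I[2,3], I[3,3], I[6,6]^3.
HN type (ℓ=5): μ^(1)=11; μ^(2)=11/5; μ^(3)=1; μ^(4)=-5; μ^(5)=-9

((1, 0, 0, 0, 0, 0); (1, 1, 1, 1, 1, 0); (0, 1, 1, 0, 0, 0); (0, 0, 0, 0, 0, 3); (0, 0, 1, 0, 0, 0))


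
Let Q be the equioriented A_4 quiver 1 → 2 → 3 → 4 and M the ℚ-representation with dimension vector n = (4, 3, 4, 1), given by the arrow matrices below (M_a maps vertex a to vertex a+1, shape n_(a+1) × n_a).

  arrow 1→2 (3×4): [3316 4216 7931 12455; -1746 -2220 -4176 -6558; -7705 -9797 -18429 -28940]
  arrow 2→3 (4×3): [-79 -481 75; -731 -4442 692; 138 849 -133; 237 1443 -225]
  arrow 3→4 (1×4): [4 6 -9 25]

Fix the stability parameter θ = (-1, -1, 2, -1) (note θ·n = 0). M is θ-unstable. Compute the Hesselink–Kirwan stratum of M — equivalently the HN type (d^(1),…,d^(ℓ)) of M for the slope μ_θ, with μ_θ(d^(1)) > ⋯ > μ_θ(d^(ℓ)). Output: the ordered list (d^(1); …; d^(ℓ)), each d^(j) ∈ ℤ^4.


Interval decomposition of M: I[1,1], I[1,2], I[1,3], I[1,4], I[3,3]^2.
HN type (ℓ=3): μ^(1)=2; μ^(2)=1/2; μ^(3)=-1

((0, 0, 3, 0); (0, 0, 1, 1); (4, 3, 0, 0))


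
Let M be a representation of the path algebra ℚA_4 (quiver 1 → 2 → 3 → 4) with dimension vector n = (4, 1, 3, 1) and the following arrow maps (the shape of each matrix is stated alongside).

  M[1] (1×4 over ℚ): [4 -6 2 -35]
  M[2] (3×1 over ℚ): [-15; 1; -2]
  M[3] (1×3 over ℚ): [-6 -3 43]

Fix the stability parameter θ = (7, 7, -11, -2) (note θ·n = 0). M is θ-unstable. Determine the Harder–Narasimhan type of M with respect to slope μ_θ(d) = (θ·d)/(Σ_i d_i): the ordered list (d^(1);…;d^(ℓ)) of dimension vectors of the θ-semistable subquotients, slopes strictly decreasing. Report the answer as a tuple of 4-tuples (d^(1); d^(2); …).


Barcode: M ≅ I[1,1]^3, I[1,4], I[3,3]^2. HN layers by μ_θ (3 steps, strictly decreasing):
  μ^(1)=7; μ^(2)=1/4; μ^(3)=-11

((3, 0, 0, 0); (1, 1, 1, 1); (0, 0, 2, 0))


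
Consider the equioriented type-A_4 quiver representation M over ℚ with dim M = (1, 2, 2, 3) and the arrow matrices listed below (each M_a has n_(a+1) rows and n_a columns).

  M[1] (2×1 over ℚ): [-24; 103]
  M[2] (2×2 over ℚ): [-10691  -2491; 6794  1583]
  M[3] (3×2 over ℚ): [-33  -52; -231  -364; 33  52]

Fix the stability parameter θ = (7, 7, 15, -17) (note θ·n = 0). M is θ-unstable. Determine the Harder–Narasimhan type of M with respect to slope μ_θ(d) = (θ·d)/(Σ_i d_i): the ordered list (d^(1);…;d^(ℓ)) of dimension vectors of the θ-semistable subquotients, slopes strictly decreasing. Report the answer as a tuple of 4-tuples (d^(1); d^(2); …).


Barcode: M ≅ I[1,4], I[2,3], I[4,4]^2. HN layers by μ_θ (4 steps, strictly decreasing):
  μ^(1)=15; μ^(2)=7; μ^(3)=3; μ^(4)=-17

((0, 0, 1, 0); (0, 1, 0, 0); (1, 1, 1, 1); (0, 0, 0, 2))


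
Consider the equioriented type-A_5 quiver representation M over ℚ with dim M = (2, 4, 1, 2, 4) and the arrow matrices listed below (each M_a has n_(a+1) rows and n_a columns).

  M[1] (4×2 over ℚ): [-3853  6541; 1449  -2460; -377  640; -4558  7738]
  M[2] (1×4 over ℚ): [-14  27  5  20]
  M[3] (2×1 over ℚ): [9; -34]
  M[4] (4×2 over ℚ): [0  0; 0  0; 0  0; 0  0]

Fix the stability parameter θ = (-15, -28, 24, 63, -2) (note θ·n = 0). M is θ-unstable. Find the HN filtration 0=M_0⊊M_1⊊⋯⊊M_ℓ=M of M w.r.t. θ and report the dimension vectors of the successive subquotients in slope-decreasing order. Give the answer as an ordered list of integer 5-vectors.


Via rank(M_{q-1}∘⋯∘M_p): M ≅ I[1,2], I[1,4], I[2,2]^2, I[4,4], I[5,5]^4.
μ_θ-semistable layers: μ^(1)=63; μ^(2)=24; μ^(3)=-2; μ^(4)=-43/2; μ^(5)=-28

((0, 0, 0, 2, 0); (0, 0, 1, 0, 0); (0, 0, 0, 0, 4); (2, 2, 0, 0, 0); (0, 2, 0, 0, 0))


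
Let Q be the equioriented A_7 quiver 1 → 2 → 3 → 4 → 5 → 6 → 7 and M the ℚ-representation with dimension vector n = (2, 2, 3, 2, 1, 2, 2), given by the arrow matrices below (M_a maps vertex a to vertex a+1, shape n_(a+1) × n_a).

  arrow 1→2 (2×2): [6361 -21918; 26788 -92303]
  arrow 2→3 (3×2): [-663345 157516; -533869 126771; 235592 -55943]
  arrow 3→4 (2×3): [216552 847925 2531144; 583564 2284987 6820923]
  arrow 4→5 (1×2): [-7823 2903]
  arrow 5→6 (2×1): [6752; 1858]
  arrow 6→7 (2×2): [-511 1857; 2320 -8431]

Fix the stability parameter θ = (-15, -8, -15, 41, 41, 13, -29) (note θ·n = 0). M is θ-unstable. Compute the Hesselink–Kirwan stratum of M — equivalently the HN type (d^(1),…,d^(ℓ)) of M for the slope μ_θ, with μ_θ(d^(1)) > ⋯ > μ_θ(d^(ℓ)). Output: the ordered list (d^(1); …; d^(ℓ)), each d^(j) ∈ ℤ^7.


Barcode: M ≅ I[1,4], I[1,7], I[3,3], I[6,7]. HN layers by μ_θ (5 steps, strictly decreasing):
  μ^(1)=41; μ^(2)=33/2; μ^(3)=-8; μ^(4)=-23/2; μ^(5)=-15

((0, 0, 0, 1, 0, 0, 0); (0, 0, 0, 1, 1, 1, 1); (0, 0, 0, 0, 0, 1, 1); (0, 2, 2, 0, 0, 0, 0); (2, 0, 1, 0, 0, 0, 0))


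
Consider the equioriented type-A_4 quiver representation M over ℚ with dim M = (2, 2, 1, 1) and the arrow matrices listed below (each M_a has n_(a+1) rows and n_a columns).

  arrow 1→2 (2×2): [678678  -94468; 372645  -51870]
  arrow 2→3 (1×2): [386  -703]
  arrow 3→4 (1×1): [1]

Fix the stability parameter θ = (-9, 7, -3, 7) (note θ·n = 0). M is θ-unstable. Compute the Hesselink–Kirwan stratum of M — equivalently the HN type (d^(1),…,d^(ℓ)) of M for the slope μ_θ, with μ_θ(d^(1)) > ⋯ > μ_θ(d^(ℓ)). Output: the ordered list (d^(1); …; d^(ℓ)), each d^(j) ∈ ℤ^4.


Barcode: M ≅ I[1,1], I[1,4], I[2,2]. HN layers by μ_θ (3 steps, strictly decreasing):
  μ^(1)=7; μ^(2)=2; μ^(3)=-9

((0, 1, 0, 1); (0, 1, 1, 0); (2, 0, 0, 0))


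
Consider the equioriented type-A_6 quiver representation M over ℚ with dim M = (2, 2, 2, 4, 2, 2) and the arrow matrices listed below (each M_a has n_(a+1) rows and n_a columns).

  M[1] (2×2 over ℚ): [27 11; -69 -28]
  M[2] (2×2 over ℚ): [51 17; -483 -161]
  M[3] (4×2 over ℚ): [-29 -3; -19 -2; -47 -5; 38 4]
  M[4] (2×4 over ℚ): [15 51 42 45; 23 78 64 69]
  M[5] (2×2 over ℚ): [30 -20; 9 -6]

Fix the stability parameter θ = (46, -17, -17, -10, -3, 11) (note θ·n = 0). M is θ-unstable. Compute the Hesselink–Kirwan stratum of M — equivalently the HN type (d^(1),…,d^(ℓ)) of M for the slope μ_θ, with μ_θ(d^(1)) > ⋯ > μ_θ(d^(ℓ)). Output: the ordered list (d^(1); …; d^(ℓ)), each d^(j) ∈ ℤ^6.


Via rank(M_{q-1}∘⋯∘M_p): M ≅ I[1,2], I[1,6], I[3,5], I[4,4]^2, I[6,6].
μ_θ-semistable layers: μ^(1)=29/2; μ^(2)=11; μ^(3)=-1/5; μ^(4)=-3; μ^(5)=-10; μ^(6)=-17

((1, 1, 0, 0, 0, 0); (0, 0, 0, 0, 0, 2); (1, 1, 1, 1, 1, 0); (0, 0, 0, 0, 1, 0); (0, 0, 0, 3, 0, 0); (0, 0, 1, 0, 0, 0))


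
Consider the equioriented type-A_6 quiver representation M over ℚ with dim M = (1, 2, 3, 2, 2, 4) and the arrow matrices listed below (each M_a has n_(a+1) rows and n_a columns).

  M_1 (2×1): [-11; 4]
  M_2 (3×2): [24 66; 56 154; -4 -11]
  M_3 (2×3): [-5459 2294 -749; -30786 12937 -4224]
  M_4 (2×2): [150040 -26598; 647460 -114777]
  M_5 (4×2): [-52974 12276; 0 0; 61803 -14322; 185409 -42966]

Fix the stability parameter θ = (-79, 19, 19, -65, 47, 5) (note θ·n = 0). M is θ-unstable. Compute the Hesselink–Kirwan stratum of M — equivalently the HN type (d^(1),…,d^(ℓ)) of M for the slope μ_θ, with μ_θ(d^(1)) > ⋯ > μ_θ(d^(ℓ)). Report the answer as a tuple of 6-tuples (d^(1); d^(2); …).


Barcode: M ≅ I[1,2], I[2,5], I[3,3], I[3,4], I[5,6], I[6,6]^3. HN layers by μ_θ (7 steps, strictly decreasing):
  μ^(1)=47; μ^(2)=26; μ^(3)=19; μ^(4)=5; μ^(5)=-9; μ^(6)=-23; μ^(7)=-79

((0, 0, 0, 0, 1, 0); (0, 0, 0, 0, 1, 1); (0, 1, 1, 0, 0, 0); (0, 0, 0, 0, 0, 3); (0, 1, 1, 1, 0, 0); (0, 0, 1, 1, 0, 0); (1, 0, 0, 0, 0, 0))


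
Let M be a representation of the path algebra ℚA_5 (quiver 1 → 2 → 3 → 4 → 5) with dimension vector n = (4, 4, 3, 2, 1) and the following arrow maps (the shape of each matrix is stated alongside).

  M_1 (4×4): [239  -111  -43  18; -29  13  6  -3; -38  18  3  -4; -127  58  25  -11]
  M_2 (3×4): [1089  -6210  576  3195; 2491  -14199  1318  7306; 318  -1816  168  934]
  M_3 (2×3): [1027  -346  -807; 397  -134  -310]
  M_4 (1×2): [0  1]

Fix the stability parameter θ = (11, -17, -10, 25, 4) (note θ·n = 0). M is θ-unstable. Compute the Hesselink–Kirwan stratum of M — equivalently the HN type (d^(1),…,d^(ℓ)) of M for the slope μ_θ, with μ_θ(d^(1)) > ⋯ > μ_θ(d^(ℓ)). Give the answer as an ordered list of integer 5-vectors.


Via rank(M_{q-1}∘⋯∘M_p): M ≅ I[1,2]^2, I[1,4], I[1,5], I[3,3].
μ_θ-semistable layers: μ^(1)=25; μ^(2)=29/2; μ^(3)=-3; μ^(4)=-16/3; μ^(5)=-10

((0, 0, 0, 1, 0); (0, 0, 0, 1, 1); (2, 2, 0, 0, 0); (2, 2, 2, 0, 0); (0, 0, 1, 0, 0))


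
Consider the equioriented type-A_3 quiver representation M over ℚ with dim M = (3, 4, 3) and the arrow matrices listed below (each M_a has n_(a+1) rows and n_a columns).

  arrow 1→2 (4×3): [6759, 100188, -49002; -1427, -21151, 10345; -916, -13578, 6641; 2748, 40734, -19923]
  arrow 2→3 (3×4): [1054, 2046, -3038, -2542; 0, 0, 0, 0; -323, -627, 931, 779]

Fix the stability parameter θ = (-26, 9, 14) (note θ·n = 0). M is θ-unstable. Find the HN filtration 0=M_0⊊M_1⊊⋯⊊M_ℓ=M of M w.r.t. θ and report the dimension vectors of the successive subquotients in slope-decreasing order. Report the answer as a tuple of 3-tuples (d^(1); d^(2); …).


Via rank(M_{q-1}∘⋯∘M_p): M ≅ I[1,2]^2, I[1,3], I[2,2], I[3,3]^2.
μ_θ-semistable layers: μ^(1)=14; μ^(2)=9; μ^(3)=-26

((0, 0, 3); (0, 4, 0); (3, 0, 0))


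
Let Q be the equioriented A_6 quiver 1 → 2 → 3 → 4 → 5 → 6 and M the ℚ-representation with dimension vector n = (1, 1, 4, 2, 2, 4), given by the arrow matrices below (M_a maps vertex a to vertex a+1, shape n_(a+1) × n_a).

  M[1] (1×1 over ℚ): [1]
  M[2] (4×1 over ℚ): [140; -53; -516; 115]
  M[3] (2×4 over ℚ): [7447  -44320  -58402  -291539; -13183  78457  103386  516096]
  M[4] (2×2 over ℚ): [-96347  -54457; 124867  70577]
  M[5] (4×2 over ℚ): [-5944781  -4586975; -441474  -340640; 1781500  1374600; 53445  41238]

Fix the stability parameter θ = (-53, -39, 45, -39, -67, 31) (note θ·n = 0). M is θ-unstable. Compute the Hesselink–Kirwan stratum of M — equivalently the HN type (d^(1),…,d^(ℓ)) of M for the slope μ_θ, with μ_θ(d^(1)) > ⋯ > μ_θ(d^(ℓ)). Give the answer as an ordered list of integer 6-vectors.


Via rank(M_{q-1}∘⋯∘M_p): M ≅ I[1,4], I[3,3]^2, I[3,6], I[5,6], I[6,6]^2.
μ_θ-semistable layers: μ^(1)=45; μ^(2)=31; μ^(3)=3; μ^(4)=-61/3; μ^(5)=-39; μ^(6)=-53; μ^(7)=-67

((0, 0, 2, 0, 0, 0); (0, 0, 0, 0, 0, 4); (0, 0, 1, 1, 0, 0); (0, 0, 1, 1, 1, 0); (0, 1, 0, 0, 0, 0); (1, 0, 0, 0, 0, 0); (0, 0, 0, 0, 1, 0))


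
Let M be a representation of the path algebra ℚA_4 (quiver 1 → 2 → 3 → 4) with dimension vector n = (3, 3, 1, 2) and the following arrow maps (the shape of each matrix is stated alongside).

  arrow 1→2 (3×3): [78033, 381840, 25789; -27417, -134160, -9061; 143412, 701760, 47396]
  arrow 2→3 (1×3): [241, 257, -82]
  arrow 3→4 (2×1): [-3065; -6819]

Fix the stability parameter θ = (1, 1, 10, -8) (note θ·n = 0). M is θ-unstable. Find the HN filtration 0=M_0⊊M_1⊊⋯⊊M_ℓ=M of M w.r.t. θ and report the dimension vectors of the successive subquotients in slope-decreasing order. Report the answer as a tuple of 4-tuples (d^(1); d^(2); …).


Via rank(M_{q-1}∘⋯∘M_p): M ≅ I[1,1]^2, I[1,2], I[2,2], I[2,4], I[4,4].
μ_θ-semistable layers: μ^(1)=1; μ^(2)=-8

((3, 3, 1, 1); (0, 0, 0, 1))


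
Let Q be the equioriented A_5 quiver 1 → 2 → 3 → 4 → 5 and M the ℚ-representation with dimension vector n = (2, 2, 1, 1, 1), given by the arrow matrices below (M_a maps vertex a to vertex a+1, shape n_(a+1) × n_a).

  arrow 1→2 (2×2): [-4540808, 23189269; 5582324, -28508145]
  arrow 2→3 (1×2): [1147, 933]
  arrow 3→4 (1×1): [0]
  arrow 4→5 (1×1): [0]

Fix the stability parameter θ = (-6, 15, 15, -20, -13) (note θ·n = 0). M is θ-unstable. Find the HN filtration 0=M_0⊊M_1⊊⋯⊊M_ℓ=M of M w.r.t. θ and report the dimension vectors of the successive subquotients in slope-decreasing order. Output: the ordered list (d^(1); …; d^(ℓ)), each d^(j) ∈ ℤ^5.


Interval decomposition of M: I[1,2], I[1,3], I[4,4], I[5,5].
HN type (ℓ=4): μ^(1)=15; μ^(2)=-6; μ^(3)=-13; μ^(4)=-20

((0, 2, 1, 0, 0); (2, 0, 0, 0, 0); (0, 0, 0, 0, 1); (0, 0, 0, 1, 0))


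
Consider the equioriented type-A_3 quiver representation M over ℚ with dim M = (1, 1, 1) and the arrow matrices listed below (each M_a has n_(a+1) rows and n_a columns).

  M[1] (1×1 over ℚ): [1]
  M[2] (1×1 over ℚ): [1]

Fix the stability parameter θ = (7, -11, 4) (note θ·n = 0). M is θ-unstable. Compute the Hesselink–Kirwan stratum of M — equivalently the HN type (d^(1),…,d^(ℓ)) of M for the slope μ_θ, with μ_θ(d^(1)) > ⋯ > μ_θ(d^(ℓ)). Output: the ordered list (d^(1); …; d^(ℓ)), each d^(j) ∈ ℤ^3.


Barcode: M ≅ I[1,3]. HN layers by μ_θ (2 steps, strictly decreasing):
  μ^(1)=4; μ^(2)=-2

((0, 0, 1); (1, 1, 0))


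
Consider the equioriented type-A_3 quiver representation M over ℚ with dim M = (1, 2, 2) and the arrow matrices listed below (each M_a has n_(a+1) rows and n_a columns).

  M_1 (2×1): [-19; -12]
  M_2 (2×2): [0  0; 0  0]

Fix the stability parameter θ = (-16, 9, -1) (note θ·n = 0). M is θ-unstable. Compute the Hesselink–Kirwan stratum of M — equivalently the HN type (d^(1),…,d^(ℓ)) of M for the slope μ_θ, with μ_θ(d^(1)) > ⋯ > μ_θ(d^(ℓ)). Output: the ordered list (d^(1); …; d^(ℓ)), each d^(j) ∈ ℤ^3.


Interval decomposition of M: I[1,2], I[2,2], I[3,3]^2.
HN type (ℓ=3): μ^(1)=9; μ^(2)=-1; μ^(3)=-16

((0, 2, 0); (0, 0, 2); (1, 0, 0))


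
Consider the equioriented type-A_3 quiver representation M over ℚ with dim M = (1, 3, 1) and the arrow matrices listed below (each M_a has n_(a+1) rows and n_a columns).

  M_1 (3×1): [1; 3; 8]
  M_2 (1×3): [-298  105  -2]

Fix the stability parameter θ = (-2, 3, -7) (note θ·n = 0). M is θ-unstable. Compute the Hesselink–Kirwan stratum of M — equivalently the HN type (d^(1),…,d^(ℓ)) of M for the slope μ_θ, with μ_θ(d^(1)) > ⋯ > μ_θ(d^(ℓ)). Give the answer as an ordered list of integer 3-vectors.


Interval decomposition of M: I[1,3], I[2,2]^2.
HN type (ℓ=2): μ^(1)=3; μ^(2)=-2

((0, 2, 0); (1, 1, 1))


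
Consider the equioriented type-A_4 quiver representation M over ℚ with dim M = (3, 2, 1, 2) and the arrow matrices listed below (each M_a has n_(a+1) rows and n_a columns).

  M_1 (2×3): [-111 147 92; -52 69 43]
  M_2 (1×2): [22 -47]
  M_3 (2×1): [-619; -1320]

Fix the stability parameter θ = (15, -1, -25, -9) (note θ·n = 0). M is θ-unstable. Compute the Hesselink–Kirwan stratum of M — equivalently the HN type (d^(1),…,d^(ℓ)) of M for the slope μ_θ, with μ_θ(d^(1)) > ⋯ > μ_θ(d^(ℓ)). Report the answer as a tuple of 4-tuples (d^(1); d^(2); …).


Via rank(M_{q-1}∘⋯∘M_p): M ≅ I[1,1], I[1,2], I[1,4], I[4,4].
μ_θ-semistable layers: μ^(1)=15; μ^(2)=7; μ^(3)=-5; μ^(4)=-9

((1, 0, 0, 0); (1, 1, 0, 0); (1, 1, 1, 1); (0, 0, 0, 1))


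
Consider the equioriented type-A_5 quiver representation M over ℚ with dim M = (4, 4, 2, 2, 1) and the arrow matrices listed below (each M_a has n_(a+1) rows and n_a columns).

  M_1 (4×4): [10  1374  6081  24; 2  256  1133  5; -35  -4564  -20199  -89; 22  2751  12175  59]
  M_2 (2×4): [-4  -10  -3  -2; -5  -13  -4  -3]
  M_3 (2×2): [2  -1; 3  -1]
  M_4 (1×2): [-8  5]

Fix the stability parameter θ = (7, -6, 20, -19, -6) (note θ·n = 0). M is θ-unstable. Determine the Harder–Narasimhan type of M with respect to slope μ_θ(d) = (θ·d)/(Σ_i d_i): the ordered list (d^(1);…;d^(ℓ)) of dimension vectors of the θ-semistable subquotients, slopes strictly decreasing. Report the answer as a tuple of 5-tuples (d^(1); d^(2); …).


Via rank(M_{q-1}∘⋯∘M_p): M ≅ I[1,2]^2, I[1,4], I[1,5].
μ_θ-semistable layers: μ^(1)=1/2; μ^(2)=-4/5

((3, 3, 1, 1, 0); (1, 1, 1, 1, 1))


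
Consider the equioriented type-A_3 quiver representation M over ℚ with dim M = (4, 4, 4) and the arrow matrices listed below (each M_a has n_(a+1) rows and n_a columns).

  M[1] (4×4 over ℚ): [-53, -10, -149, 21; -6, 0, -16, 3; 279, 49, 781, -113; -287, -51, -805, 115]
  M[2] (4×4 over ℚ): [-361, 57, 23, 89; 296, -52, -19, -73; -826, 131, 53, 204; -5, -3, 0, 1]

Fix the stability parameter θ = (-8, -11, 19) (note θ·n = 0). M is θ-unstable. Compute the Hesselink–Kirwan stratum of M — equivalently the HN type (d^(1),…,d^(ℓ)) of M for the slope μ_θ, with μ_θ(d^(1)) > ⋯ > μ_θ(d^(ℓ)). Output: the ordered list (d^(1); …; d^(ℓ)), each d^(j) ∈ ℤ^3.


Interval decomposition of M: I[1,1], I[1,3]^3, I[2,3].
HN type (ℓ=4): μ^(1)=19; μ^(2)=-8; μ^(3)=-19/2; μ^(4)=-11

((0, 0, 4); (1, 0, 0); (3, 3, 0); (0, 1, 0))


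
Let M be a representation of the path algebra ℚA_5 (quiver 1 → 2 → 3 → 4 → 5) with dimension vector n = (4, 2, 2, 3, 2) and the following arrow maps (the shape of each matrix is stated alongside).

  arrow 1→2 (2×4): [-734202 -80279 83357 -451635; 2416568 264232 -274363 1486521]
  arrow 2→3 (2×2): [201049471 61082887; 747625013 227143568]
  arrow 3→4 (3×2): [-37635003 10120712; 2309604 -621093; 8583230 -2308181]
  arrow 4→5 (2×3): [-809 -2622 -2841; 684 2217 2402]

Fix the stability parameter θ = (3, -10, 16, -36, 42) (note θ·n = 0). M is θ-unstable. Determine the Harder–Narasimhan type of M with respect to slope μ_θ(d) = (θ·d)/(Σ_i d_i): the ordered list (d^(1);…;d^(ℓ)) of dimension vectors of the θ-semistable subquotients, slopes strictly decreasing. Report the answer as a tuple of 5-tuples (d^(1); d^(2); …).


Via rank(M_{q-1}∘⋯∘M_p): M ≅ I[1,1]^2, I[1,5]^2, I[4,4].
μ_θ-semistable layers: μ^(1)=42; μ^(2)=3; μ^(3)=-27/4; μ^(4)=-36

((0, 0, 0, 0, 2); (2, 0, 0, 0, 0); (2, 2, 2, 2, 0); (0, 0, 0, 1, 0))


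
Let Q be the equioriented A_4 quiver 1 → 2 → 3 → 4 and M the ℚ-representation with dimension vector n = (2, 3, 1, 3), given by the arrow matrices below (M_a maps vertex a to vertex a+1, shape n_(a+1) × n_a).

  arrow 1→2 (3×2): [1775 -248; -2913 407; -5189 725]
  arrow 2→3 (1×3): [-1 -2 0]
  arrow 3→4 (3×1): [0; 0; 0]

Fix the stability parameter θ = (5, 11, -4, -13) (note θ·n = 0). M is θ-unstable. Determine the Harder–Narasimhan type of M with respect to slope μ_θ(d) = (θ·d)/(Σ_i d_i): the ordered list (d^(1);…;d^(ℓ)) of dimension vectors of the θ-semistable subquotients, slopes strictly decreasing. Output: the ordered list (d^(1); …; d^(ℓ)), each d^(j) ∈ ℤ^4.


Barcode: M ≅ I[1,2], I[1,3], I[2,2], I[4,4]^3. HN layers by μ_θ (4 steps, strictly decreasing):
  μ^(1)=11; μ^(2)=5; μ^(3)=4; μ^(4)=-13

((0, 2, 0, 0); (1, 0, 0, 0); (1, 1, 1, 0); (0, 0, 0, 3))


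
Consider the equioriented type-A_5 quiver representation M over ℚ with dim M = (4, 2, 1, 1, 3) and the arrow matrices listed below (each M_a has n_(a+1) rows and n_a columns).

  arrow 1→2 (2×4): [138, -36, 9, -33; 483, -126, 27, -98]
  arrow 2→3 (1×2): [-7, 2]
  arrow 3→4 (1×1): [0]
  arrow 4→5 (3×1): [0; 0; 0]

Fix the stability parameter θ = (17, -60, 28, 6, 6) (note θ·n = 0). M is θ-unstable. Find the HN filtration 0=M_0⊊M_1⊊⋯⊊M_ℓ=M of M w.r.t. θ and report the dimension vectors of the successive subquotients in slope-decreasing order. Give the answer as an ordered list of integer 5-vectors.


Via rank(M_{q-1}∘⋯∘M_p): M ≅ I[1,1]^2, I[1,2], I[1,3], I[4,4], I[5,5]^3.
μ_θ-semistable layers: μ^(1)=28; μ^(2)=17; μ^(3)=6; μ^(4)=-43/2

((0, 0, 1, 0, 0); (2, 0, 0, 0, 0); (0, 0, 0, 1, 3); (2, 2, 0, 0, 0))


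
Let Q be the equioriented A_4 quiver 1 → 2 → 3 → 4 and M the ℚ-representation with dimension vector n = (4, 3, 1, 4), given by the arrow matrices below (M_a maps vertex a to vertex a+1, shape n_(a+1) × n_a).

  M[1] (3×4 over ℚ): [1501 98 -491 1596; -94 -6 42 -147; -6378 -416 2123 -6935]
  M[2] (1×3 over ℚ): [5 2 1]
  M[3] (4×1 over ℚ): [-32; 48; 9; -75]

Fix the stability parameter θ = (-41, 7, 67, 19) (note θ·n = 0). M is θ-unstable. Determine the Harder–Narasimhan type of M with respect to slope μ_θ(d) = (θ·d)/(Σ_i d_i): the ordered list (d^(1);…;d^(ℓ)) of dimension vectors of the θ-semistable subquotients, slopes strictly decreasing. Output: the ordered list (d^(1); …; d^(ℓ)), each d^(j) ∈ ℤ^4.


Barcode: M ≅ I[1,1], I[1,2]^2, I[1,4], I[4,4]^3. HN layers by μ_θ (4 steps, strictly decreasing):
  μ^(1)=43; μ^(2)=19; μ^(3)=7; μ^(4)=-41

((0, 0, 1, 1); (0, 0, 0, 3); (0, 3, 0, 0); (4, 0, 0, 0))


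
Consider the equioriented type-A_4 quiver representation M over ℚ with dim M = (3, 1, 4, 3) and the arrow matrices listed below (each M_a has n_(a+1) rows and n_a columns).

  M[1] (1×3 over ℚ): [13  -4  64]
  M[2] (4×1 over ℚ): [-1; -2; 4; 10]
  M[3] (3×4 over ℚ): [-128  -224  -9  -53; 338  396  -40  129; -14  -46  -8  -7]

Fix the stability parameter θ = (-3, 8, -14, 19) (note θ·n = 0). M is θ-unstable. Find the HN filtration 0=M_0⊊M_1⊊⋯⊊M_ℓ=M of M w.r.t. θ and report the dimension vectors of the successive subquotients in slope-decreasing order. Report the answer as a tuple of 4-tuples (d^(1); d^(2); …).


Barcode: M ≅ I[1,1]^2, I[1,4], I[3,3], I[3,4]^2. HN layers by μ_θ (3 steps, strictly decreasing):
  μ^(1)=19; μ^(2)=-3; μ^(3)=-14

((0, 0, 0, 3); (3, 1, 1, 0); (0, 0, 3, 0))


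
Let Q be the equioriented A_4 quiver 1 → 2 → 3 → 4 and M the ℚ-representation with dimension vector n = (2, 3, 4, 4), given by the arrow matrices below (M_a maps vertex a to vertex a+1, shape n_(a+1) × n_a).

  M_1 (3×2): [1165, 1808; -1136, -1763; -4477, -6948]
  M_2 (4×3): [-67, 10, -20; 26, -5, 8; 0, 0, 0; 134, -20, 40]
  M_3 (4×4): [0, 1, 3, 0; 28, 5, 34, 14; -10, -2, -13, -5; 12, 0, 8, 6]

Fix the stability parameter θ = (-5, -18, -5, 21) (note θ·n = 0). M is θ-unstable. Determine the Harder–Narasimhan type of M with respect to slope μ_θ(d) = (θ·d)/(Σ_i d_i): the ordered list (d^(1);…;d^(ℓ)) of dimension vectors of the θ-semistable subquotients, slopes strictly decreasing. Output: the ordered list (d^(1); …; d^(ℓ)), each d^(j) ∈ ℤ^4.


Via rank(M_{q-1}∘⋯∘M_p): M ≅ I[1,3], I[1,4], I[2,2], I[3,4]^2, I[4,4].
μ_θ-semistable layers: μ^(1)=21; μ^(2)=-5; μ^(3)=-23/2; μ^(4)=-18

((0, 0, 0, 4); (0, 0, 4, 0); (2, 2, 0, 0); (0, 1, 0, 0))


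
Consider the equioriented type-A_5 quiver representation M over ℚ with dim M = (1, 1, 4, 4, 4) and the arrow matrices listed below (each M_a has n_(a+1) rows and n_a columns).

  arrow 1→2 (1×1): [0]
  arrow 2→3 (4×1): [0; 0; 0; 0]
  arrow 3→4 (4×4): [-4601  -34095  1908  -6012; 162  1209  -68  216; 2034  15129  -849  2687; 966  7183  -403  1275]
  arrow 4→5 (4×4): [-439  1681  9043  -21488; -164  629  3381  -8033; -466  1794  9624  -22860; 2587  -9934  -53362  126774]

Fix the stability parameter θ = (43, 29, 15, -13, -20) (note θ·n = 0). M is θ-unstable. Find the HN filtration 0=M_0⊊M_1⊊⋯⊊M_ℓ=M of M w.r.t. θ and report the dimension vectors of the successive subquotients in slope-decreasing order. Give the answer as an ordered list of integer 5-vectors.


Via rank(M_{q-1}∘⋯∘M_p): M ≅ I[1,1], I[2,2], I[3,5]^4.
μ_θ-semistable layers: μ^(1)=43; μ^(2)=29; μ^(3)=-6

((1, 0, 0, 0, 0); (0, 1, 0, 0, 0); (0, 0, 4, 4, 4))


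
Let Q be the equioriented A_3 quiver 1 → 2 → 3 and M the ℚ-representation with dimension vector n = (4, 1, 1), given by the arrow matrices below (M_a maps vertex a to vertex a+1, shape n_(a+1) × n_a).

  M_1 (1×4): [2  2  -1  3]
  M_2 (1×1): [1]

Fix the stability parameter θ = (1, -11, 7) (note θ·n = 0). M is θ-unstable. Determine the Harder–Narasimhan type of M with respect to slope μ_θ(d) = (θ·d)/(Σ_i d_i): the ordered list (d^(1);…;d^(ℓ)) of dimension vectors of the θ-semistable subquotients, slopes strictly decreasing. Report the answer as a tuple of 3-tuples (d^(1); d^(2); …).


Barcode: M ≅ I[1,1]^3, I[1,3]. HN layers by μ_θ (3 steps, strictly decreasing):
  μ^(1)=7; μ^(2)=1; μ^(3)=-5

((0, 0, 1); (3, 0, 0); (1, 1, 0))


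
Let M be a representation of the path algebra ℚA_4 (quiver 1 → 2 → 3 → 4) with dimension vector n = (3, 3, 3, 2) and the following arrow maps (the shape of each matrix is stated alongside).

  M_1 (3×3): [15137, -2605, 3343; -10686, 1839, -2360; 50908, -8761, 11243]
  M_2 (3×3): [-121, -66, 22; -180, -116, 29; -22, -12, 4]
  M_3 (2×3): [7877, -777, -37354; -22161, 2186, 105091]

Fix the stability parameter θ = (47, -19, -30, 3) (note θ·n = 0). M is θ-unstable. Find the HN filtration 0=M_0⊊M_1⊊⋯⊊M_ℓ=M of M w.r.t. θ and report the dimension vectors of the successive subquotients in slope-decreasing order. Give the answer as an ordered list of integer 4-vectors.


Interval decomposition of M: I[1,2], I[1,4]^2, I[3,3].
HN type (ℓ=4): μ^(1)=14; μ^(2)=3; μ^(3)=-2/3; μ^(4)=-30

((1, 1, 0, 0); (0, 0, 0, 2); (2, 2, 2, 0); (0, 0, 1, 0))
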